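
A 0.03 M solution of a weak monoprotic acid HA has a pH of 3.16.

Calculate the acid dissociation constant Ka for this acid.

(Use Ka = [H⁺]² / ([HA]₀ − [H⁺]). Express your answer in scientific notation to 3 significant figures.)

[H⁺] = 10^(−pH) = 10^(−3.16) = 6.918e-04 M. For HA ⇌ H⁺ + A⁻, Ka = [H⁺][A⁻]/[HA] = [H⁺]² / ([HA]₀ − [H⁺]) = (6.918e-04)² / (0.03 − 6.918e-04) = 1.63e-05.

K_a = 1.63e-05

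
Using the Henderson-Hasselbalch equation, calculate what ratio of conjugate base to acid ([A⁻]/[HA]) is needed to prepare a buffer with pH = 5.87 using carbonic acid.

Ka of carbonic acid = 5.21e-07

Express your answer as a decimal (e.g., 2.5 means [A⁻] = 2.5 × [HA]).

pKa = -log(5.21e-07) = 6.2832. pH = pKa + log([A⁻]/[HA]), so log([A⁻]/[HA]) = pH − pKa = 5.87 − 6.2832 = -0.4132. [A⁻]/[HA] = 10^(-0.4132) = 0.386

[A⁻]/[HA] = 0.386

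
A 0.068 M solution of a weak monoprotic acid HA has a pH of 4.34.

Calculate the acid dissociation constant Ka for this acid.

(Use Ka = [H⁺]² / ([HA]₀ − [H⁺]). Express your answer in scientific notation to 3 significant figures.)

[H⁺] = 10^(−pH) = 10^(−4.34) = 4.571e-05 M. For HA ⇌ H⁺ + A⁻, Ka = [H⁺][A⁻]/[HA] = [H⁺]² / ([HA]₀ − [H⁺]) = (4.571e-05)² / (0.068 − 4.571e-05) = 3.07e-08.

K_a = 3.07e-08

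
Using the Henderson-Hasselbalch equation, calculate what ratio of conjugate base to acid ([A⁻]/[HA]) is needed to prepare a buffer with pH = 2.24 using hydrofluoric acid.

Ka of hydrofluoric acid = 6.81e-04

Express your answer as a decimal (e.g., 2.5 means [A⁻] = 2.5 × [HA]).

pKa = -log(6.81e-04) = 3.1669. pH = pKa + log([A⁻]/[HA]), so log([A⁻]/[HA]) = pH − pKa = 2.24 − 3.1669 = -0.9269. [A⁻]/[HA] = 10^(-0.9269) = 0.118

[A⁻]/[HA] = 0.118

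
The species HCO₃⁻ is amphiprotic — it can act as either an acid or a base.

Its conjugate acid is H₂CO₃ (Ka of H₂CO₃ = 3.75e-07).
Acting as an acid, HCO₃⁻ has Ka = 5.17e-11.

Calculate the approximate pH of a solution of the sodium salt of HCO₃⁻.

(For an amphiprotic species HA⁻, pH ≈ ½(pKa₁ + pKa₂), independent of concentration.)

pKa₁ = -log(3.75e-07) = 6.43; pKa₂ = -log(5.17e-11) = 10.29. For an amphiprotic species, pH ≈ ½(pKa₁ + pKa₂) = ½(6.43 + 10.29) = 8.36.

pH = 8.36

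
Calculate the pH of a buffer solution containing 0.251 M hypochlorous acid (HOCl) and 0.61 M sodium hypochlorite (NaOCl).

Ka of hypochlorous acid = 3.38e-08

pKa = -log(3.38e-08) = 7.47. pH = pKa + log([A⁻]/[HA]) = 7.47 + log(0.61/0.251)

pH = 7.86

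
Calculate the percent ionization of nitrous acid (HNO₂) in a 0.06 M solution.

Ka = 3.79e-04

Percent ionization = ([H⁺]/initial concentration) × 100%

Using Ka equilibrium: x² + Ka×x - Ka×C = 0. Solving: [H⁺] = 4.5829e-03. Percent = (4.5829e-03/0.06) × 100

Percent ionization = 7.64%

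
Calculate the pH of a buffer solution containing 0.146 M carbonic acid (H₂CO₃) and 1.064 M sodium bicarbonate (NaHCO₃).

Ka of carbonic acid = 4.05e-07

pKa = -log(4.05e-07) = 6.39. pH = pKa + log([A⁻]/[HA]) = 6.39 + log(1.064/0.146)

pH = 7.26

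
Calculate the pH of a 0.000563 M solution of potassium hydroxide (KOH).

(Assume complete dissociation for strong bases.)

[OH⁻] = 0.000563 M for strong base. pOH = -log[OH⁻] = 3.25, pH = 14 - pOH

pH = 10.75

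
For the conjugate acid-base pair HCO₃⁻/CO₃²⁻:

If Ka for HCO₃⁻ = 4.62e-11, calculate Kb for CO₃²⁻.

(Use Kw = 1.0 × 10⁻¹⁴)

For a conjugate pair Ka × Kb = Kw, so Kb = Kw/Ka = 1.0 × 10⁻¹⁴ / 4.62e-11 = 2.16e-04.

K_b = 2.16e-04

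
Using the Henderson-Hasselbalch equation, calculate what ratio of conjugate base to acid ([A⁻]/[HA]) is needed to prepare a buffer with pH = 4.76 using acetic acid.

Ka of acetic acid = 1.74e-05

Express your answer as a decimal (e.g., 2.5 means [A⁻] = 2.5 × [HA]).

pKa = -log(1.74e-05) = 4.7595. pH = pKa + log([A⁻]/[HA]), so log([A⁻]/[HA]) = pH − pKa = 4.76 − 4.7595 = 0.0005. [A⁻]/[HA] = 10^(0.0005) = 1.00

[A⁻]/[HA] = 1.00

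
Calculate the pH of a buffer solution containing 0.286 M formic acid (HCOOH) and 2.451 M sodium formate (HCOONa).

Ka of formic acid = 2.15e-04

pKa = -log(2.15e-04) = 3.67. pH = pKa + log([A⁻]/[HA]) = 3.67 + log(2.451/0.286)

pH = 4.60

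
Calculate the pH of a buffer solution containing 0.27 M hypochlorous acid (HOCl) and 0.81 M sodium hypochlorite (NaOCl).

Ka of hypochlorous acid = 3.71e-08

pKa = -log(3.71e-08) = 7.43. pH = pKa + log([A⁻]/[HA]) = 7.43 + log(0.81/0.27)

pH = 7.91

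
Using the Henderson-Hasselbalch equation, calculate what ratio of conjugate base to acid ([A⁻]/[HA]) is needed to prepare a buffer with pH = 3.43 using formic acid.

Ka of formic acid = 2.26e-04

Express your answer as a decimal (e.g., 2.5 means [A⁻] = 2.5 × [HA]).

pKa = -log(2.26e-04) = 3.6459. pH = pKa + log([A⁻]/[HA]), so log([A⁻]/[HA]) = pH − pKa = 3.43 − 3.6459 = -0.2159. [A⁻]/[HA] = 10^(-0.2159) = 0.608

[A⁻]/[HA] = 0.608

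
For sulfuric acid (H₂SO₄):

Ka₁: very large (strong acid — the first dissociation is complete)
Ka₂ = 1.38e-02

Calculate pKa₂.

pKa₂ = -log(Ka₂) = -log(1.38e-02) = 1.86.

pK_{a2} = 1.86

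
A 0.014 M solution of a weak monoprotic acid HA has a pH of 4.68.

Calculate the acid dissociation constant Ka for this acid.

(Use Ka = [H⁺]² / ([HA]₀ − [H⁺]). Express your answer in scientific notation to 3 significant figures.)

[H⁺] = 10^(−pH) = 10^(−4.68) = 2.089e-05 M. For HA ⇌ H⁺ + A⁻, Ka = [H⁺][A⁻]/[HA] = [H⁺]² / ([HA]₀ − [H⁺]) = (2.089e-05)² / (0.014 − 2.089e-05) = 3.12e-08.

K_a = 3.12e-08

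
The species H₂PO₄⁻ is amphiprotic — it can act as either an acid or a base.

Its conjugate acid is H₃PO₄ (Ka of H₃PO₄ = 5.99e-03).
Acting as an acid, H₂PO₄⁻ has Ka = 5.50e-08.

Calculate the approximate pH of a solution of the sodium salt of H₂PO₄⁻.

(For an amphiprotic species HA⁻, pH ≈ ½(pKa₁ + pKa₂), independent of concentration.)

pKa₁ = -log(5.99e-03) = 2.22; pKa₂ = -log(5.50e-08) = 7.26. For an amphiprotic species, pH ≈ ½(pKa₁ + pKa₂) = ½(2.22 + 7.26) = 4.74.

pH = 4.74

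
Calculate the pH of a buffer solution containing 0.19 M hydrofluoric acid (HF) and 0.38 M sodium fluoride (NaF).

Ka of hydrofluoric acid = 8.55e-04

pKa = -log(8.55e-04) = 3.07. pH = pKa + log([A⁻]/[HA]) = 3.07 + log(0.38/0.19)

pH = 3.37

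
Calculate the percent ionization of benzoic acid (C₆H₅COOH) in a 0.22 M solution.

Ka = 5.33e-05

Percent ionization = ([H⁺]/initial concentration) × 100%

Using Ka equilibrium: x² + Ka×x - Ka×C = 0. Solving: [H⁺] = 3.3978e-03. Percent = (3.3978e-03/0.22) × 100

Percent ionization = 1.54%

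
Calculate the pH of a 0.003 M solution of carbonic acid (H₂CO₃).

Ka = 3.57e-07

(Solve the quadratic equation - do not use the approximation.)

x² + Ka×x - Ka×C = 0. Using quadratic formula: [H⁺] = 3.2548e-05

pH = 4.49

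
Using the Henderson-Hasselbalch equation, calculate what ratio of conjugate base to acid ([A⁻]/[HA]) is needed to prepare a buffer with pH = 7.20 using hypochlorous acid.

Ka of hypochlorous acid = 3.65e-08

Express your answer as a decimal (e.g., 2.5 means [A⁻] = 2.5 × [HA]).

pKa = -log(3.65e-08) = 7.4377. pH = pKa + log([A⁻]/[HA]), so log([A⁻]/[HA]) = pH − pKa = 7.20 − 7.4377 = -0.2377. [A⁻]/[HA] = 10^(-0.2377) = 0.578

[A⁻]/[HA] = 0.578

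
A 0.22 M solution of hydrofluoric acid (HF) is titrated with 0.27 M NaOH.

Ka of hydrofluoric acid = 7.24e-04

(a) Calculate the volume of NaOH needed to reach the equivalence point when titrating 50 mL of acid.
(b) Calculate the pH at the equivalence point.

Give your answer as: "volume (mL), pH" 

moles acid = 0.22 × 50/1000 = 0.011 mol; V_base = moles/0.27 × 1000 = 40.7 mL. At equivalence only the conjugate base is present: [A⁻] = 0.011/0.091 = 1.2122e-01 M. Kb = Kw/Ka = 1.38e-11; [OH⁻] = √(Kb × [A⁻]) = 1.2940e-06; pOH = 5.89; pH = 14 - pOH = 8.11.

V = 40.7 mL, pH = 8.11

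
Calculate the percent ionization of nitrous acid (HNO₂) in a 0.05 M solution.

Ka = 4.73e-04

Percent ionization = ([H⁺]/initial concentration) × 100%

Using Ka equilibrium: x² + Ka×x - Ka×C = 0. Solving: [H⁺] = 4.6324e-03. Percent = (4.6324e-03/0.05) × 100

Percent ionization = 9.26%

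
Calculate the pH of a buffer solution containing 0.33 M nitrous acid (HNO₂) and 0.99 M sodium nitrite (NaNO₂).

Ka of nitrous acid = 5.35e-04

pKa = -log(5.35e-04) = 3.27. pH = pKa + log([A⁻]/[HA]) = 3.27 + log(0.99/0.33)

pH = 3.75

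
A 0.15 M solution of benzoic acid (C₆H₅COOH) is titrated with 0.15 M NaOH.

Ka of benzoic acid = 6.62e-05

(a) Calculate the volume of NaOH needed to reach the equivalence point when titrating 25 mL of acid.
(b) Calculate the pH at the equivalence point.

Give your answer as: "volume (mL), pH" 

moles acid = 0.15 × 25/1000 = 0.00375 mol; V_base = moles/0.15 × 1000 = 25.0 mL. At equivalence only the conjugate base is present: [A⁻] = 0.00375/0.050 = 7.5000e-02 M. Kb = Kw/Ka = 1.51e-10; [OH⁻] = √(Kb × [A⁻]) = 3.3659e-06; pOH = 5.47; pH = 14 - pOH = 8.53.

V = 25.0 mL, pH = 8.53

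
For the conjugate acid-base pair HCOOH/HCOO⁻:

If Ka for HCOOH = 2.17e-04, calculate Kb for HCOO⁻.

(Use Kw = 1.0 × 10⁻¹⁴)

For a conjugate pair Ka × Kb = Kw, so Kb = Kw/Ka = 1.0 × 10⁻¹⁴ / 2.17e-04 = 4.61e-11.

K_b = 4.61e-11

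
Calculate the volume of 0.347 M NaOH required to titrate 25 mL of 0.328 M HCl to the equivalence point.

At equivalence: moles acid = moles base. moles HCl = 0.328 × 25/1000 = 0.0082 mol. V_base = moles / 0.347 × 1000 = 23.6 mL.

V_{base} = 23.6 mL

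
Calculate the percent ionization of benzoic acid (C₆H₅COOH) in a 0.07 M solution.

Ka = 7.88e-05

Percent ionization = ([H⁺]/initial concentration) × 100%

Using Ka equilibrium: x² + Ka×x - Ka×C = 0. Solving: [H⁺] = 2.3095e-03. Percent = (2.3095e-03/0.07) × 100

Percent ionization = 3.3%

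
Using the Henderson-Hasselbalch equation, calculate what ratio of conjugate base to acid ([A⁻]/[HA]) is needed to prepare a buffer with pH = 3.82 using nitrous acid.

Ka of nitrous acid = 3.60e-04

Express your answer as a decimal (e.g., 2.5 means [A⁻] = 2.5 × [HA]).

pKa = -log(3.60e-04) = 3.4437. pH = pKa + log([A⁻]/[HA]), so log([A⁻]/[HA]) = pH − pKa = 3.82 − 3.4437 = 0.3763. [A⁻]/[HA] = 10^(0.3763) = 2.38

[A⁻]/[HA] = 2.38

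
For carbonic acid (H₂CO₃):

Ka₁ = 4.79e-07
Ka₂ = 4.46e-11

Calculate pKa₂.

pKa₂ = -log(Ka₂) = -log(4.46e-11) = 10.35.

pK_{a2} = 10.35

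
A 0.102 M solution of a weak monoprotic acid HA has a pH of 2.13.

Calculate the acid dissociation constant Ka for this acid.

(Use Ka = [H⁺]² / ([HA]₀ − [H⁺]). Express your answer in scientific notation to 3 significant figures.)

[H⁺] = 10^(−pH) = 10^(−2.13) = 7.413e-03 M. For HA ⇌ H⁺ + A⁻, Ka = [H⁺][A⁻]/[HA] = [H⁺]² / ([HA]₀ − [H⁺]) = (7.413e-03)² / (0.102 − 7.413e-03) = 5.81e-04.

K_a = 5.81e-04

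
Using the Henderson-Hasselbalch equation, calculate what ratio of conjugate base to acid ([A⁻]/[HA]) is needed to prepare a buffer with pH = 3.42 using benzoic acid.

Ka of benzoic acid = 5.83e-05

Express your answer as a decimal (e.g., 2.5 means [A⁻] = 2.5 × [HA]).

pKa = -log(5.83e-05) = 4.2343. pH = pKa + log([A⁻]/[HA]), so log([A⁻]/[HA]) = pH − pKa = 3.42 − 4.2343 = -0.8143. [A⁻]/[HA] = 10^(-0.8143) = 0.153

[A⁻]/[HA] = 0.153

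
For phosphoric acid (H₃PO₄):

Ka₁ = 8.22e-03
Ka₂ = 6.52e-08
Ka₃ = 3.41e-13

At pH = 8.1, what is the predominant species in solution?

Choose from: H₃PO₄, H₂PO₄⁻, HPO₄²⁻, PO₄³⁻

pKa₁ = 2.09, pKa₂ = 7.19, pKa₃ = 12.47. For a polyprotic acid the predominant species crosses at each pKa: below pKa_n the protonated form dominates, above it the deprotonated form does. At pH = 8.1, the predominant species is HPO₄²⁻.

HPO₄²⁻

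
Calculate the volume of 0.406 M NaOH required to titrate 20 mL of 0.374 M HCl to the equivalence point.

At equivalence: moles acid = moles base. moles HCl = 0.374 × 20/1000 = 0.00748 mol. V_base = moles / 0.406 × 1000 = 18.4 mL.

V_{base} = 18.4 mL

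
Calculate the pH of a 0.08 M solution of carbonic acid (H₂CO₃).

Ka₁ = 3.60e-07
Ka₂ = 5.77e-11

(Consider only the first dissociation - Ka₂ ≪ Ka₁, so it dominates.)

First dissociation dominates. From Ka₁ = [H⁺][HA⁻]/[H₂A], x² + Ka₁·x − Ka₁·C = 0 with C = 0.08 M and Ka₁ = 3.60e-07. Solving: [H⁺] = (−Ka₁ + √(Ka₁² + 4·Ka₁·C)) / 2 = 1.6953e-04 M. pH = -log(1.6953e-04) = 3.77.

pH = 3.77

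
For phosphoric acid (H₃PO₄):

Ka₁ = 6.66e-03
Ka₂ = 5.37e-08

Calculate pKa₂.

pKa₂ = -log(Ka₂) = -log(5.37e-08) = 7.27.

pK_{a2} = 7.27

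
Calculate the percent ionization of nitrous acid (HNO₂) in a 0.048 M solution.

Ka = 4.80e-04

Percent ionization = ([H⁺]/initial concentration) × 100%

Using Ka equilibrium: x² + Ka×x - Ka×C = 0. Solving: [H⁺] = 4.5660e-03. Percent = (4.5660e-03/0.048) × 100

Percent ionization = 9.51%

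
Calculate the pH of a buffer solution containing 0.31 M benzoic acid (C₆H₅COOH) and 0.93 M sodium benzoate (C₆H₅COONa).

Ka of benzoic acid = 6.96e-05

pKa = -log(6.96e-05) = 4.16. pH = pKa + log([A⁻]/[HA]) = 4.16 + log(0.93/0.31)

pH = 4.63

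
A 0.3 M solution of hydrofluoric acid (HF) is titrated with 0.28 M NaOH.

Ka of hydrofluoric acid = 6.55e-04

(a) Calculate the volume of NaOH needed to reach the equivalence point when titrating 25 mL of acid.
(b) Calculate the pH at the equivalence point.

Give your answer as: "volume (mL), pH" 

moles acid = 0.3 × 25/1000 = 0.0075 mol; V_base = moles/0.28 × 1000 = 26.8 mL. At equivalence only the conjugate base is present: [A⁻] = 0.0075/0.052 = 1.4483e-01 M. Kb = Kw/Ka = 1.53e-11; [OH⁻] = √(Kb × [A⁻]) = 1.4870e-06; pOH = 5.83; pH = 14 - pOH = 8.17.

V = 26.8 mL, pH = 8.17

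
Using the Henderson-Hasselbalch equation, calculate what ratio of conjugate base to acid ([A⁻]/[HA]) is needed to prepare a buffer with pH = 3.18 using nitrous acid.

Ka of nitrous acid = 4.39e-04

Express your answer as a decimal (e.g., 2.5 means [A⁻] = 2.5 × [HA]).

pKa = -log(4.39e-04) = 3.3575. pH = pKa + log([A⁻]/[HA]), so log([A⁻]/[HA]) = pH − pKa = 3.18 − 3.3575 = -0.1775. [A⁻]/[HA] = 10^(-0.1775) = 0.664

[A⁻]/[HA] = 0.664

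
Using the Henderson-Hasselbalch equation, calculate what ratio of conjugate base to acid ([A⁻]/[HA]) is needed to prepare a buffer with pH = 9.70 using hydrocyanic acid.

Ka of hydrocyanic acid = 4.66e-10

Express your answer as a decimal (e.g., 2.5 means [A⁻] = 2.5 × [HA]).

pKa = -log(4.66e-10) = 9.3316. pH = pKa + log([A⁻]/[HA]), so log([A⁻]/[HA]) = pH − pKa = 9.70 − 9.3316 = 0.3684. [A⁻]/[HA] = 10^(0.3684) = 2.34

[A⁻]/[HA] = 2.34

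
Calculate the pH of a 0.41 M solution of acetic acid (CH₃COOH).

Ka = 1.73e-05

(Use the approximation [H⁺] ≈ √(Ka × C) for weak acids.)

[H⁺] = √(Ka × C) = √(1.73e-05 × 0.41) = 2.6633e-03. pH = -log(2.6633e-03)

pH = 2.57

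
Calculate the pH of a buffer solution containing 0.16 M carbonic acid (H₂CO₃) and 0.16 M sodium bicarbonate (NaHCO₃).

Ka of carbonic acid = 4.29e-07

pKa = -log(4.29e-07) = 6.37. pH = pKa + log([A⁻]/[HA]) = 6.37 + log(0.16/0.16)

pH = 6.37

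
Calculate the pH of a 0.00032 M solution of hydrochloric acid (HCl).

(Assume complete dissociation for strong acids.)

[H⁺] = 0.00032 M for strong acid. pH = -log[H⁺] = -log(0.00032)

pH = 3.49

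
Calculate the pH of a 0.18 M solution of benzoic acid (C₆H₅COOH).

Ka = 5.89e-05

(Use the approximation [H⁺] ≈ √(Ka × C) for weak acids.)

[H⁺] = √(Ka × C) = √(5.89e-05 × 0.18) = 3.2561e-03. pH = -log(3.2561e-03)

pH = 2.49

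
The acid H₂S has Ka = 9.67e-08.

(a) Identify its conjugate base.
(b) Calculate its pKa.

(a) The conjugate base is formed by removing one H⁺ from H₂S, giving HS⁻. (b) pKa = -log(Ka) = -log(9.67e-08) = 7.01.

Conjugate base: HS⁻; pK_a = 7.01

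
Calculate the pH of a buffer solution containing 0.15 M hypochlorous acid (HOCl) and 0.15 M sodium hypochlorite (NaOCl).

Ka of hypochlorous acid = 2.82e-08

pKa = -log(2.82e-08) = 7.55. pH = pKa + log([A⁻]/[HA]) = 7.55 + log(0.15/0.15)

pH = 7.55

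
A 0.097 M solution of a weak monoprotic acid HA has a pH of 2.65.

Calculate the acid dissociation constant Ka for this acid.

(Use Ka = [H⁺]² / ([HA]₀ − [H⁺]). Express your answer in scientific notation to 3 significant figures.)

[H⁺] = 10^(−pH) = 10^(−2.65) = 2.239e-03 M. For HA ⇌ H⁺ + A⁻, Ka = [H⁺][A⁻]/[HA] = [H⁺]² / ([HA]₀ − [H⁺]) = (2.239e-03)² / (0.097 − 2.239e-03) = 5.29e-05.

K_a = 5.29e-05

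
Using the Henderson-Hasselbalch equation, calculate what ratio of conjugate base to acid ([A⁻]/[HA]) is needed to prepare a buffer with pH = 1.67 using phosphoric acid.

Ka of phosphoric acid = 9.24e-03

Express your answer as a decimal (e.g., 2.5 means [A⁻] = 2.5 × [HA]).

pKa = -log(9.24e-03) = 2.0343. pH = pKa + log([A⁻]/[HA]), so log([A⁻]/[HA]) = pH − pKa = 1.67 − 2.0343 = -0.3643. [A⁻]/[HA] = 10^(-0.3643) = 0.432

[A⁻]/[HA] = 0.432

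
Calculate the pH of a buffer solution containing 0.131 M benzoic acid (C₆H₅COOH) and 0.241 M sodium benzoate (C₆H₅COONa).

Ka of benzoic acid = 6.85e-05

pKa = -log(6.85e-05) = 4.16. pH = pKa + log([A⁻]/[HA]) = 4.16 + log(0.241/0.131)

pH = 4.43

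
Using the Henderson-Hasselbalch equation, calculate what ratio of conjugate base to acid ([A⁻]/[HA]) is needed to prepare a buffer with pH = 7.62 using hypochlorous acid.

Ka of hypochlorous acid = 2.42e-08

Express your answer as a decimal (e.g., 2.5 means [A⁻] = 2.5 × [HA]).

pKa = -log(2.42e-08) = 7.6162. pH = pKa + log([A⁻]/[HA]), so log([A⁻]/[HA]) = pH − pKa = 7.62 − 7.6162 = 0.0038. [A⁻]/[HA] = 10^(0.0038) = 1.01

[A⁻]/[HA] = 1.01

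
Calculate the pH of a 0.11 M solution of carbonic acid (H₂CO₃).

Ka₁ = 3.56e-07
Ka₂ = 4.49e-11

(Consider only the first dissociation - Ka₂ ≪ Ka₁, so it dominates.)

First dissociation dominates. From Ka₁ = [H⁺][HA⁻]/[H₂A], x² + Ka₁·x − Ka₁·C = 0 with C = 0.11 M and Ka₁ = 3.56e-07. Solving: [H⁺] = (−Ka₁ + √(Ka₁² + 4·Ka₁·C)) / 2 = 1.9771e-04 M. pH = -log(1.9771e-04) = 3.70.

pH = 3.70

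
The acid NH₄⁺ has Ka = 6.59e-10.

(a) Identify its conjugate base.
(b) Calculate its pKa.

(a) The conjugate base is formed by removing one H⁺ from NH₄⁺, giving NH₃. (b) pKa = -log(Ka) = -log(6.59e-10) = 9.18.

Conjugate base: NH₃; pK_a = 9.18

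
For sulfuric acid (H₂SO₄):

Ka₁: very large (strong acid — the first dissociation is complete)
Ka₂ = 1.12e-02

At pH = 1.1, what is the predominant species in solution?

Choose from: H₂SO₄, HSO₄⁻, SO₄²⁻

The first dissociation is complete, so H₂SO₄ itself is never the predominant species in water; pKa₂ = -log(1.12e-02) = 1.95. For a polyprotic acid the predominant species crosses at each pKa: below pKa_n the protonated form dominates, above it the deprotonated form does. At pH = 1.1, the predominant species is HSO₄⁻.

HSO₄⁻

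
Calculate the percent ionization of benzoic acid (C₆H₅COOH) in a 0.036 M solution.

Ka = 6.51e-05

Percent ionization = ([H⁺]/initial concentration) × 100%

Using Ka equilibrium: x² + Ka×x - Ka×C = 0. Solving: [H⁺] = 1.4987e-03. Percent = (1.4987e-03/0.036) × 100

Percent ionization = 4.16%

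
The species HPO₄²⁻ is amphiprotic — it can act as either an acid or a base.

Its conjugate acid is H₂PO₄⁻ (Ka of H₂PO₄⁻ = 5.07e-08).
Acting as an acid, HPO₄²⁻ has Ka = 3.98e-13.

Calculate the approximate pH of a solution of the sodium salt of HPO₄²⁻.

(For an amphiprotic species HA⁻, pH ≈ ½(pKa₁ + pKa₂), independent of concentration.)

pKa₁ = -log(5.07e-08) = 7.29; pKa₂ = -log(3.98e-13) = 12.40. For an amphiprotic species, pH ≈ ½(pKa₁ + pKa₂) = ½(7.29 + 12.40) = 9.85.

pH = 9.85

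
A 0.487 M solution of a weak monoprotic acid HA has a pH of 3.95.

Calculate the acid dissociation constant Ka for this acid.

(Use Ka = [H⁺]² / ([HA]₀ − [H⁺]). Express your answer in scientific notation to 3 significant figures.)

[H⁺] = 10^(−pH) = 10^(−3.95) = 1.122e-04 M. For HA ⇌ H⁺ + A⁻, Ka = [H⁺][A⁻]/[HA] = [H⁺]² / ([HA]₀ − [H⁺]) = (1.122e-04)² / (0.487 − 1.122e-04) = 2.59e-08.

K_a = 2.59e-08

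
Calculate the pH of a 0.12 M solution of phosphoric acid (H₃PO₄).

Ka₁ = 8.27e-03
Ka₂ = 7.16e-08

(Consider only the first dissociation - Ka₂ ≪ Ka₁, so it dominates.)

First dissociation dominates. From Ka₁ = [H⁺][HA⁻]/[H₂A], x² + Ka₁·x − Ka₁·C = 0 with C = 0.12 M and Ka₁ = 8.27e-03. Solving: [H⁺] = (−Ka₁ + √(Ka₁² + 4·Ka₁·C)) / 2 = 2.7638e-02 M. pH = -log(2.7638e-02) = 1.56.

pH = 1.56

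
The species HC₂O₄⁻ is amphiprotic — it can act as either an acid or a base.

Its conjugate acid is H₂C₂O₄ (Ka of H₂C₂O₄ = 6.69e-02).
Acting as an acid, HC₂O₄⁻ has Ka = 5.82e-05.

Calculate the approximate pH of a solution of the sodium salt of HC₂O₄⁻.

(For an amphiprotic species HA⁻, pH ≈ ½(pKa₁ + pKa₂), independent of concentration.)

pKa₁ = -log(6.69e-02) = 1.17; pKa₂ = -log(5.82e-05) = 4.24. For an amphiprotic species, pH ≈ ½(pKa₁ + pKa₂) = ½(1.17 + 4.24) = 2.70.

pH = 2.70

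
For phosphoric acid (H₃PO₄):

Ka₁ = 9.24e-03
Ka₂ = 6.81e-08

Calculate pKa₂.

pKa₂ = -log(Ka₂) = -log(6.81e-08) = 7.17.

pK_{a2} = 7.17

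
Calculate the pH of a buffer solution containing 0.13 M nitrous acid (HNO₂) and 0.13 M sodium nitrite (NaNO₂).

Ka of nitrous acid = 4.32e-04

pKa = -log(4.32e-04) = 3.36. pH = pKa + log([A⁻]/[HA]) = 3.36 + log(0.13/0.13)

pH = 3.36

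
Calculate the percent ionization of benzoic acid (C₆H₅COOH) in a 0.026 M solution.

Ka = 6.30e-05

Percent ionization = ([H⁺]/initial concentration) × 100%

Using Ka equilibrium: x² + Ka×x - Ka×C = 0. Solving: [H⁺] = 1.2487e-03. Percent = (1.2487e-03/0.026) × 100

Percent ionization = 4.8%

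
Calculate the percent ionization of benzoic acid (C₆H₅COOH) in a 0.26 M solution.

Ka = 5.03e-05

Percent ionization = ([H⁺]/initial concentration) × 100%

Using Ka equilibrium: x² + Ka×x - Ka×C = 0. Solving: [H⁺] = 3.5913e-03. Percent = (3.5913e-03/0.26) × 100

Percent ionization = 1.38%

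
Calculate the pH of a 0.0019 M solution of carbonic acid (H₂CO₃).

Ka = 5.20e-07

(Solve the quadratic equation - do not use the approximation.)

x² + Ka×x - Ka×C = 0. Using quadratic formula: [H⁺] = 3.1174e-05

pH = 4.51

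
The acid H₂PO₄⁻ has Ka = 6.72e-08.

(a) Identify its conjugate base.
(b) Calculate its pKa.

(a) The conjugate base is formed by removing one H⁺ from H₂PO₄⁻, giving HPO₄²⁻. (b) pKa = -log(Ka) = -log(6.72e-08) = 7.17.

Conjugate base: HPO₄²⁻; pK_a = 7.17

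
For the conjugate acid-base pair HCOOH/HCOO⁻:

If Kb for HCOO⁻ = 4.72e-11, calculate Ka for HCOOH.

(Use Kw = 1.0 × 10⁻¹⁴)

For a conjugate pair Ka × Kb = Kw, so Ka = Kw/Kb = 1.0 × 10⁻¹⁴ / 4.72e-11 = 2.12e-04.

K_a = 2.12e-04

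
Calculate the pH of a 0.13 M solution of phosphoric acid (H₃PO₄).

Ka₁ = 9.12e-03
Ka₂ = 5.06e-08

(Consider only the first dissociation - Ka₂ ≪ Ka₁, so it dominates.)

First dissociation dominates. From Ka₁ = [H⁺][HA⁻]/[H₂A], x² + Ka₁·x − Ka₁·C = 0 with C = 0.13 M and Ka₁ = 9.12e-03. Solving: [H⁺] = (−Ka₁ + √(Ka₁² + 4·Ka₁·C)) / 2 = 3.0173e-02 M. pH = -log(3.0173e-02) = 1.52.

pH = 1.52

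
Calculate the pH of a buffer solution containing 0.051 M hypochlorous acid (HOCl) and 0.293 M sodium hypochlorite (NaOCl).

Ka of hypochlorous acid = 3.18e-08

pKa = -log(3.18e-08) = 7.50. pH = pKa + log([A⁻]/[HA]) = 7.50 + log(0.293/0.051)

pH = 8.26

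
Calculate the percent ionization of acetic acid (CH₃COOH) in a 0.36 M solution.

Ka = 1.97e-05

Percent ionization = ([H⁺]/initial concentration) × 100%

Using Ka equilibrium: x² + Ka×x - Ka×C = 0. Solving: [H⁺] = 2.6532e-03. Percent = (2.6532e-03/0.36) × 100

Percent ionization = 0.737%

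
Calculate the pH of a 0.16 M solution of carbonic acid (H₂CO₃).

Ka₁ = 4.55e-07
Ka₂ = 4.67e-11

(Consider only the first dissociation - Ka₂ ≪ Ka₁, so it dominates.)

First dissociation dominates. From Ka₁ = [H⁺][HA⁻]/[H₂A], x² + Ka₁·x − Ka₁·C = 0 with C = 0.16 M and Ka₁ = 4.55e-07. Solving: [H⁺] = (−Ka₁ + √(Ka₁² + 4·Ka₁·C)) / 2 = 2.6959e-04 M. pH = -log(2.6959e-04) = 3.57.

pH = 3.57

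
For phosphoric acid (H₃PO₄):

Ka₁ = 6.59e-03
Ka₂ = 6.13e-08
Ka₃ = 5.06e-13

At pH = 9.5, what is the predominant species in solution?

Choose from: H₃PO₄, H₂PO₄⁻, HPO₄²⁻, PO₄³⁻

pKa₁ = 2.18, pKa₂ = 7.21, pKa₃ = 12.30. For a polyprotic acid the predominant species crosses at each pKa: below pKa_n the protonated form dominates, above it the deprotonated form does. At pH = 9.5, the predominant species is HPO₄²⁻.

HPO₄²⁻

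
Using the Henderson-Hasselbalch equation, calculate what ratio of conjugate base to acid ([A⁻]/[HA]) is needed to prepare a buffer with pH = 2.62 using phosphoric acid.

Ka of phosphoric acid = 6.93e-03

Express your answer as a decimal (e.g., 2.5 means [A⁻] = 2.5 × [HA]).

pKa = -log(6.93e-03) = 2.1593. pH = pKa + log([A⁻]/[HA]), so log([A⁻]/[HA]) = pH − pKa = 2.62 − 2.1593 = 0.4607. [A⁻]/[HA] = 10^(0.4607) = 2.89

[A⁻]/[HA] = 2.89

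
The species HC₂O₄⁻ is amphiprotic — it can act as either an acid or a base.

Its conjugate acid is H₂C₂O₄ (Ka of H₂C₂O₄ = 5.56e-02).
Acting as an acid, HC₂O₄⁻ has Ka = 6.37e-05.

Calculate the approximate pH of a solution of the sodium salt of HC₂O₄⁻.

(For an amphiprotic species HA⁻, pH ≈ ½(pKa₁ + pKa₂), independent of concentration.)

pKa₁ = -log(5.56e-02) = 1.25; pKa₂ = -log(6.37e-05) = 4.20. For an amphiprotic species, pH ≈ ½(pKa₁ + pKa₂) = ½(1.25 + 4.20) = 2.73.

pH = 2.73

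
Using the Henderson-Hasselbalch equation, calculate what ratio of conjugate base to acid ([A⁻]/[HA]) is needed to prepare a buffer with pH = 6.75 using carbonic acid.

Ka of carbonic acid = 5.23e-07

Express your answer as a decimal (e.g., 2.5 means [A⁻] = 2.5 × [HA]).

pKa = -log(5.23e-07) = 6.2815. pH = pKa + log([A⁻]/[HA]), so log([A⁻]/[HA]) = pH − pKa = 6.75 − 6.2815 = 0.4685. [A⁻]/[HA] = 10^(0.4685) = 2.94

[A⁻]/[HA] = 2.94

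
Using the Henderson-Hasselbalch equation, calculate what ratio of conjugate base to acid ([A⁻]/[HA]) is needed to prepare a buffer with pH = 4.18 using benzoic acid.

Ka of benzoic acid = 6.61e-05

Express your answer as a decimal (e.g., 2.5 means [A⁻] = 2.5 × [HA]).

pKa = -log(6.61e-05) = 4.1798. pH = pKa + log([A⁻]/[HA]), so log([A⁻]/[HA]) = pH − pKa = 4.18 − 4.1798 = 0.0002. [A⁻]/[HA] = 10^(0.0002) = 1.00

[A⁻]/[HA] = 1.00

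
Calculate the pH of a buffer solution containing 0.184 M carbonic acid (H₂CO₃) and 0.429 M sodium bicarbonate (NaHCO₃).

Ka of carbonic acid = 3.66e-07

pKa = -log(3.66e-07) = 6.44. pH = pKa + log([A⁻]/[HA]) = 6.44 + log(0.429/0.184)

pH = 6.80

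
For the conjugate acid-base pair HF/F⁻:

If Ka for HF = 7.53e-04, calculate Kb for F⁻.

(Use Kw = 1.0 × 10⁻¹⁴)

For a conjugate pair Ka × Kb = Kw, so Kb = Kw/Ka = 1.0 × 10⁻¹⁴ / 7.53e-04 = 1.33e-11.

K_b = 1.33e-11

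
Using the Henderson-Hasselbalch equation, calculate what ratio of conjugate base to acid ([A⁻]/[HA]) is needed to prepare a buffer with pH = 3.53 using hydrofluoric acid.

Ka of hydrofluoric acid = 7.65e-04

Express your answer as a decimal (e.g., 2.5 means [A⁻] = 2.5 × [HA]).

pKa = -log(7.65e-04) = 3.1163. pH = pKa + log([A⁻]/[HA]), so log([A⁻]/[HA]) = pH − pKa = 3.53 − 3.1163 = 0.4137. [A⁻]/[HA] = 10^(0.4137) = 2.59

[A⁻]/[HA] = 2.59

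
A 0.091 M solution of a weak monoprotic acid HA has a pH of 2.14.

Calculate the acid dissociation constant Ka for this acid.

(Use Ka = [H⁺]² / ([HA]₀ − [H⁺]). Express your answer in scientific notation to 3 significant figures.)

[H⁺] = 10^(−pH) = 10^(−2.14) = 7.244e-03 M. For HA ⇌ H⁺ + A⁻, Ka = [H⁺][A⁻]/[HA] = [H⁺]² / ([HA]₀ − [H⁺]) = (7.244e-03)² / (0.091 − 7.244e-03) = 6.27e-04.

K_a = 6.27e-04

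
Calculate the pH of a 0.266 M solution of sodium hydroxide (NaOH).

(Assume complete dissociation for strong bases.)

[OH⁻] = 0.266 M for strong base. pOH = -log[OH⁻] = 0.58, pH = 14 - pOH

pH = 13.42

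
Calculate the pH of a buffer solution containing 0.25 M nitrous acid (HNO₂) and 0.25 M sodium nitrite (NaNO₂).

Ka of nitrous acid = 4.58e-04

pKa = -log(4.58e-04) = 3.34. pH = pKa + log([A⁻]/[HA]) = 3.34 + log(0.25/0.25)

pH = 3.34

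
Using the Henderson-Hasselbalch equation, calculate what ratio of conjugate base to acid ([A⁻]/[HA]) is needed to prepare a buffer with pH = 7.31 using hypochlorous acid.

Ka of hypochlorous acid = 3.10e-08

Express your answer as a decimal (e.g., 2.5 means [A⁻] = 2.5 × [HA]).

pKa = -log(3.10e-08) = 7.5086. pH = pKa + log([A⁻]/[HA]), so log([A⁻]/[HA]) = pH − pKa = 7.31 − 7.5086 = -0.1986. [A⁻]/[HA] = 10^(-0.1986) = 0.633

[A⁻]/[HA] = 0.633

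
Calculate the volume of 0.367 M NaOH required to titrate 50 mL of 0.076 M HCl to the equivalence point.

At equivalence: moles acid = moles base. moles HCl = 0.076 × 50/1000 = 0.0038 mol. V_base = moles / 0.367 × 1000 = 10.4 mL.

V_{base} = 10.4 mL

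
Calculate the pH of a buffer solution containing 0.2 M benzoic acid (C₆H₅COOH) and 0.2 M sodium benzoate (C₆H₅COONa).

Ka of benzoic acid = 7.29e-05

pKa = -log(7.29e-05) = 4.14. pH = pKa + log([A⁻]/[HA]) = 4.14 + log(0.2/0.2)

pH = 4.14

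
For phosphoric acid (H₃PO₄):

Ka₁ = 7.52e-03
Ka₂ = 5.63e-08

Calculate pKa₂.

pKa₂ = -log(Ka₂) = -log(5.63e-08) = 7.25.

pK_{a2} = 7.25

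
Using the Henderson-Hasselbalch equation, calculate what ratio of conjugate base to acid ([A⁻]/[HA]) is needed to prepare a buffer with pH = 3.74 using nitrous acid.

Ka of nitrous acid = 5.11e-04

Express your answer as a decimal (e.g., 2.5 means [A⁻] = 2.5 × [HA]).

pKa = -log(5.11e-04) = 3.2916. pH = pKa + log([A⁻]/[HA]), so log([A⁻]/[HA]) = pH − pKa = 3.74 − 3.2916 = 0.4484. [A⁻]/[HA] = 10^(0.4484) = 2.81

[A⁻]/[HA] = 2.81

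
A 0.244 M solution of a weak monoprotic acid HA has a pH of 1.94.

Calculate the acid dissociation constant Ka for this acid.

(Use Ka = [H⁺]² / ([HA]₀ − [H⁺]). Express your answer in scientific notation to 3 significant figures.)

[H⁺] = 10^(−pH) = 10^(−1.94) = 1.148e-02 M. For HA ⇌ H⁺ + A⁻, Ka = [H⁺][A⁻]/[HA] = [H⁺]² / ([HA]₀ − [H⁺]) = (1.148e-02)² / (0.244 − 1.148e-02) = 5.67e-04.

K_a = 5.67e-04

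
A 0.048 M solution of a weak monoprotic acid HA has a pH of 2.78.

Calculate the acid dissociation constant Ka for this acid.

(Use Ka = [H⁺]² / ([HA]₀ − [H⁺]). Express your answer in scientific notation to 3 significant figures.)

[H⁺] = 10^(−pH) = 10^(−2.78) = 1.660e-03 M. For HA ⇌ H⁺ + A⁻, Ka = [H⁺][A⁻]/[HA] = [H⁺]² / ([HA]₀ − [H⁺]) = (1.660e-03)² / (0.048 − 1.660e-03) = 5.94e-05.

K_a = 5.94e-05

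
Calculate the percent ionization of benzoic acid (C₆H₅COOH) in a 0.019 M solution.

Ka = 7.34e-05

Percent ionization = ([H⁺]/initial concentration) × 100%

Using Ka equilibrium: x² + Ka×x - Ka×C = 0. Solving: [H⁺] = 1.1448e-03. Percent = (1.1448e-03/0.019) × 100

Percent ionization = 6.03%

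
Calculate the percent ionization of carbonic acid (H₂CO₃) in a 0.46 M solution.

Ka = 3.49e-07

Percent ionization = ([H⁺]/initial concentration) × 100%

Using Ka equilibrium: x² + Ka×x - Ka×C = 0. Solving: [H⁺] = 4.0050e-04. Percent = (4.0050e-04/0.46) × 100

Percent ionization = 0.0871%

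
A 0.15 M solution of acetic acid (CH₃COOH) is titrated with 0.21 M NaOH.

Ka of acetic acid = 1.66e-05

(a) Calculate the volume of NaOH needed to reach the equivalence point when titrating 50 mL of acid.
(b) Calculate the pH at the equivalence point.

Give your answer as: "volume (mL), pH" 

moles acid = 0.15 × 50/1000 = 0.0075 mol; V_base = moles/0.21 × 1000 = 35.7 mL. At equivalence only the conjugate base is present: [A⁻] = 0.0075/0.086 = 8.7500e-02 M. Kb = Kw/Ka = 6.02e-10; [OH⁻] = √(Kb × [A⁻]) = 7.2602e-06; pOH = 5.14; pH = 14 - pOH = 8.86.

V = 35.7 mL, pH = 8.86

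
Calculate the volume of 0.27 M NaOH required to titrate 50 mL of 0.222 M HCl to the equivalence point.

At equivalence: moles acid = moles base. moles HCl = 0.222 × 50/1000 = 0.0111 mol. V_base = moles / 0.27 × 1000 = 41.1 mL.

V_{base} = 41.1 mL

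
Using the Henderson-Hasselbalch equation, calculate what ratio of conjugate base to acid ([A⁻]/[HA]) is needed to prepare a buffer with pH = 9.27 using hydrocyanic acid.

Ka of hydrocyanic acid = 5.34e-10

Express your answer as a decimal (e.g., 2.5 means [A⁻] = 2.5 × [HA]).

pKa = -log(5.34e-10) = 9.2725. pH = pKa + log([A⁻]/[HA]), so log([A⁻]/[HA]) = pH − pKa = 9.27 − 9.2725 = -0.0025. [A⁻]/[HA] = 10^(-0.0025) = 0.994

[A⁻]/[HA] = 0.994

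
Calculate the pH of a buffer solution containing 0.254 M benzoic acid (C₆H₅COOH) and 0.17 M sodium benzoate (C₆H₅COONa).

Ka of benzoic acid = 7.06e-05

pKa = -log(7.06e-05) = 4.15. pH = pKa + log([A⁻]/[HA]) = 4.15 + log(0.17/0.254)

pH = 3.98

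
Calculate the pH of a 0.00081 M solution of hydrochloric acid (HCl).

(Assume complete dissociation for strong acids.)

[H⁺] = 0.00081 M for strong acid. pH = -log[H⁺] = -log(0.00081)

pH = 3.09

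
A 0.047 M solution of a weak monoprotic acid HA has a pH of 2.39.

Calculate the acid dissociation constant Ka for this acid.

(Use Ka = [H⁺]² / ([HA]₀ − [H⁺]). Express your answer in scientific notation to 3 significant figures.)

[H⁺] = 10^(−pH) = 10^(−2.39) = 4.074e-03 M. For HA ⇌ H⁺ + A⁻, Ka = [H⁺][A⁻]/[HA] = [H⁺]² / ([HA]₀ − [H⁺]) = (4.074e-03)² / (0.047 − 4.074e-03) = 3.87e-04.

K_a = 3.87e-04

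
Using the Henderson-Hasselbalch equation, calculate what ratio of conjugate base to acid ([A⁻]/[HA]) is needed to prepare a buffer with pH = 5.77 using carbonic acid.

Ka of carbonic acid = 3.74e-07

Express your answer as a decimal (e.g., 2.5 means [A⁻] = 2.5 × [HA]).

pKa = -log(3.74e-07) = 6.4271. pH = pKa + log([A⁻]/[HA]), so log([A⁻]/[HA]) = pH − pKa = 5.77 − 6.4271 = -0.6571. [A⁻]/[HA] = 10^(-0.6571) = 0.220

[A⁻]/[HA] = 0.220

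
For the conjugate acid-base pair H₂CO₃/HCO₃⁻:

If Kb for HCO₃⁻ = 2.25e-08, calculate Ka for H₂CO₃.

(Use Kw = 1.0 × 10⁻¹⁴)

For a conjugate pair Ka × Kb = Kw, so Ka = Kw/Kb = 1.0 × 10⁻¹⁴ / 2.25e-08 = 4.44e-07.

K_a = 4.44e-07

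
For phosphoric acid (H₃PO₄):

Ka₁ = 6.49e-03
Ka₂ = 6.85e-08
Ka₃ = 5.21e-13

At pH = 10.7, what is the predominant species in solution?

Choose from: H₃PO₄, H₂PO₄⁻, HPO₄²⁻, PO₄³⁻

pKa₁ = 2.19, pKa₂ = 7.16, pKa₃ = 12.28. For a polyprotic acid the predominant species crosses at each pKa: below pKa_n the protonated form dominates, above it the deprotonated form does. At pH = 10.7, the predominant species is HPO₄²⁻.

HPO₄²⁻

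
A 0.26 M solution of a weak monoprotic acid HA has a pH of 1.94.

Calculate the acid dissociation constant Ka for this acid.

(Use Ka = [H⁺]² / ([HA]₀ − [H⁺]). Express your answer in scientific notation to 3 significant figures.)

[H⁺] = 10^(−pH) = 10^(−1.94) = 1.148e-02 M. For HA ⇌ H⁺ + A⁻, Ka = [H⁺][A⁻]/[HA] = [H⁺]² / ([HA]₀ − [H⁺]) = (1.148e-02)² / (0.26 − 1.148e-02) = 5.30e-04.

K_a = 5.30e-04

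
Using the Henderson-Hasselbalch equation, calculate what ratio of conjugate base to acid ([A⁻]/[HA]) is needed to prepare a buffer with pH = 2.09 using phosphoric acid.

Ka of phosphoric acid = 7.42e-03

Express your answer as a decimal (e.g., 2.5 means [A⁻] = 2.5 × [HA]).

pKa = -log(7.42e-03) = 2.1296. pH = pKa + log([A⁻]/[HA]), so log([A⁻]/[HA]) = pH − pKa = 2.09 − 2.1296 = -0.0396. [A⁻]/[HA] = 10^(-0.0396) = 0.913

[A⁻]/[HA] = 0.913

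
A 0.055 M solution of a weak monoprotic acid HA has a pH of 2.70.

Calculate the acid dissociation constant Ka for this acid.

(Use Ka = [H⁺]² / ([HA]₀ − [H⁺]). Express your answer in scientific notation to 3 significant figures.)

[H⁺] = 10^(−pH) = 10^(−2.70) = 1.995e-03 M. For HA ⇌ H⁺ + A⁻, Ka = [H⁺][A⁻]/[HA] = [H⁺]² / ([HA]₀ − [H⁺]) = (1.995e-03)² / (0.055 − 1.995e-03) = 7.51e-05.

K_a = 7.51e-05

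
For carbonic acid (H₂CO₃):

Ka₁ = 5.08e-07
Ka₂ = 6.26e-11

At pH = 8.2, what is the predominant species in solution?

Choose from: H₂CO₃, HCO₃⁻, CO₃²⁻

pKa₁ = 6.29, pKa₂ = 10.20. For a polyprotic acid the predominant species crosses at each pKa: below pKa_n the protonated form dominates, above it the deprotonated form does. At pH = 8.2, the predominant species is HCO₃⁻.

HCO₃⁻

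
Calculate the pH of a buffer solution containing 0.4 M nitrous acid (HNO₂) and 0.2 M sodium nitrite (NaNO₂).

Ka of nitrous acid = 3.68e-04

pKa = -log(3.68e-04) = 3.43. pH = pKa + log([A⁻]/[HA]) = 3.43 + log(0.2/0.4)

pH = 3.13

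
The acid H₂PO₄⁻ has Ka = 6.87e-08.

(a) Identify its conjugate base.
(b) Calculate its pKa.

(a) The conjugate base is formed by removing one H⁺ from H₂PO₄⁻, giving HPO₄²⁻. (b) pKa = -log(Ka) = -log(6.87e-08) = 7.16.

Conjugate base: HPO₄²⁻; pK_a = 7.16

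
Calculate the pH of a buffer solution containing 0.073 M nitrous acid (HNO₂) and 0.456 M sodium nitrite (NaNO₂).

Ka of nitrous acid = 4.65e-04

pKa = -log(4.65e-04) = 3.33. pH = pKa + log([A⁻]/[HA]) = 3.33 + log(0.456/0.073)

pH = 4.13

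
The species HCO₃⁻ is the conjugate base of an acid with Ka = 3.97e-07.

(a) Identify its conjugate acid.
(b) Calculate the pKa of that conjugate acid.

(a) The conjugate acid is formed by adding one H⁺ to HCO₃⁻, giving H₂CO₃. (b) pKa = -log(Ka) = -log(3.97e-07) = 6.40.

Conjugate acid: H₂CO₃; pK_a = 6.40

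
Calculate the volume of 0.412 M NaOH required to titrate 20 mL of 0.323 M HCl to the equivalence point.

At equivalence: moles acid = moles base. moles HCl = 0.323 × 20/1000 = 0.00646 mol. V_base = moles / 0.412 × 1000 = 15.7 mL.

V_{base} = 15.7 mL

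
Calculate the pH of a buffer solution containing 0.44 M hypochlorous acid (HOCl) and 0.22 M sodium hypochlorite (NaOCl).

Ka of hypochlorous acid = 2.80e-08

pKa = -log(2.80e-08) = 7.55. pH = pKa + log([A⁻]/[HA]) = 7.55 + log(0.22/0.44)

pH = 7.25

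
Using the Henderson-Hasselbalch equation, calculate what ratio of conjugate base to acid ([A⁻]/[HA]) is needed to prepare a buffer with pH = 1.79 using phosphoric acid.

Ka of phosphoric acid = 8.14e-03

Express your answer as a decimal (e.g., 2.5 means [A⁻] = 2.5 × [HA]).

pKa = -log(8.14e-03) = 2.0894. pH = pKa + log([A⁻]/[HA]), so log([A⁻]/[HA]) = pH − pKa = 1.79 − 2.0894 = -0.2994. [A⁻]/[HA] = 10^(-0.2994) = 0.502

[A⁻]/[HA] = 0.502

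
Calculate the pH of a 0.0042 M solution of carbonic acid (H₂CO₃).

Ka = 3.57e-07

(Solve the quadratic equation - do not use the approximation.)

x² + Ka×x - Ka×C = 0. Using quadratic formula: [H⁺] = 3.8544e-05

pH = 4.41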